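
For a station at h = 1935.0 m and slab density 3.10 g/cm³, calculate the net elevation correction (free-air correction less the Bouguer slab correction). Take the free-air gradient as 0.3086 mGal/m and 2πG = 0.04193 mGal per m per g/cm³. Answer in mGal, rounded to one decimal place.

Combined gradient = 0.3086 − 0.04193 × 3.10 = 0.1786170 mGal/m
Combined elevation correction = 0.1786170 × 1935.0 = 345.6 mGal

345.6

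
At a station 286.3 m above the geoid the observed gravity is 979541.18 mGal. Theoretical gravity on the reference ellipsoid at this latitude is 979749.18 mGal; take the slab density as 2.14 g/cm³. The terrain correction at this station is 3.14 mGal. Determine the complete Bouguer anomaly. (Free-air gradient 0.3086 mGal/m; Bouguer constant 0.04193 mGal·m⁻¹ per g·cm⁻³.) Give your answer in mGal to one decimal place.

Free-air correction = 0.3086 × 286.3 = 88.35 mGal
Free-air anomaly = 979541.18 − 979749.18 + (88.35) = -119.65 mGal
Bouguer slab correction = 0.04193 × 2.14 × 286.3 = 25.69 mGal
Simple Bouguer anomaly = -119.65 − (25.69) = -145.34 mGal
Complete Bouguer anomaly = -145.34 + 3.14 = -142.20 mGal

-142.2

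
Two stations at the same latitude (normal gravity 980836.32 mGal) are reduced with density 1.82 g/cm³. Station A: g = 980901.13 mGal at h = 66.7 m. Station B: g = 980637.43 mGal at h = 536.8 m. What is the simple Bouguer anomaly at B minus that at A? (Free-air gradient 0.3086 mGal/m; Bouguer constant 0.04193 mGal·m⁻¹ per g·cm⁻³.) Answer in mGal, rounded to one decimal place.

-154.5

Δg_SB(A) = 980901.13 − 980836.32 + 0.3086×66.7 − 0.04193×1.82×66.7 = 80.30 mGal
Δg_SB(B) = 980637.43 − 980836.32 + 0.3086×536.8 − 0.04193×1.82×536.8 = -74.20 mGal
Difference = -74.20 − (80.30) = -154.50 mGal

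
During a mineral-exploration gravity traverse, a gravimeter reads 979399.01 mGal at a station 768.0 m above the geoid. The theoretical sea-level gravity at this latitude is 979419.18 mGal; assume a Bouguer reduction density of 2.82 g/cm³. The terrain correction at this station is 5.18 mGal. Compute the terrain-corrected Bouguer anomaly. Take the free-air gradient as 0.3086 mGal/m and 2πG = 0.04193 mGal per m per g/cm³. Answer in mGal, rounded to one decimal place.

Free-air correction = 0.3086 × 768.0 = 237.00 mGal
Free-air anomaly = 979399.01 − 979419.18 + (237.00) = 216.83 mGal
Bouguer slab correction = 0.04193 × 2.82 × 768.0 = 90.81 mGal
Simple Bouguer anomaly = 216.83 − (90.81) = 126.02 mGal
Complete Bouguer anomaly = 126.02 + 5.18 = 131.20 mGal

131.2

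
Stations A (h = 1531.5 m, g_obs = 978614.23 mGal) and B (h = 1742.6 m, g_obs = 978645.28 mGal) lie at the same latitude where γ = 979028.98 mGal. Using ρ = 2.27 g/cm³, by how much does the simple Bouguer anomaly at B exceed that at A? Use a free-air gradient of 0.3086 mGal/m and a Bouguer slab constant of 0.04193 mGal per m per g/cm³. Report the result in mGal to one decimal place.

76.1

Δg_SB(A) = 978614.23 − 979028.98 + 0.3086×1531.5 − 0.04193×2.27×1531.5 = -87.90 mGal
Δg_SB(B) = 978645.28 − 979028.98 + 0.3086×1742.6 − 0.04193×2.27×1742.6 = -11.80 mGal
Difference = -11.80 − (-87.90) = 76.10 mGal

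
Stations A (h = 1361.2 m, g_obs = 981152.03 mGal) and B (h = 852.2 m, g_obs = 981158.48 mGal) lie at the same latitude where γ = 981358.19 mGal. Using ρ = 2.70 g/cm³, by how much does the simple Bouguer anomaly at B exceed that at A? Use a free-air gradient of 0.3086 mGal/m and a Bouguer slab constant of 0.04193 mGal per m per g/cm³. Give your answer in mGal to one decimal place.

Δg_SB(A) = 981152.03 − 981358.19 + 0.3086×1361.2 − 0.04193×2.70×1361.2 = 59.80 mGal
Δg_SB(B) = 981158.48 − 981358.19 + 0.3086×852.2 − 0.04193×2.70×852.2 = -33.20 mGal
Difference = -33.20 − (59.80) = -93.00 mGal

-93.0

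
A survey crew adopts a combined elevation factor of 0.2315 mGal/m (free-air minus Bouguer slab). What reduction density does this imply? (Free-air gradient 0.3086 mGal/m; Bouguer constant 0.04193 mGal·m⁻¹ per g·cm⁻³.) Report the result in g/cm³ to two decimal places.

0.2315 = 0.3086 − 0.04193 × ρ
ρ = (0.3086 − 0.2315) / 0.04193 = 1.84 g/cm³

1.84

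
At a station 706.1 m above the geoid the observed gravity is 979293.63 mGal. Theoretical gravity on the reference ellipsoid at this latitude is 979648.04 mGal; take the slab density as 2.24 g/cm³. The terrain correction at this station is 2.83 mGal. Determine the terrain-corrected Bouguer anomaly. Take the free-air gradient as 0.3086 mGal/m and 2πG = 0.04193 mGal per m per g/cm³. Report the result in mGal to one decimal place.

-200.0

Free-air correction = 0.3086 × 706.1 = 217.90 mGal
Free-air anomaly = 979293.63 − 979648.04 + (217.90) = -136.51 mGal
Bouguer slab correction = 0.04193 × 2.24 × 706.1 = 66.32 mGal
Simple Bouguer anomaly = -136.51 − (66.32) = -202.83 mGal
Complete Bouguer anomaly = -202.83 + 2.83 = -200.00 mGal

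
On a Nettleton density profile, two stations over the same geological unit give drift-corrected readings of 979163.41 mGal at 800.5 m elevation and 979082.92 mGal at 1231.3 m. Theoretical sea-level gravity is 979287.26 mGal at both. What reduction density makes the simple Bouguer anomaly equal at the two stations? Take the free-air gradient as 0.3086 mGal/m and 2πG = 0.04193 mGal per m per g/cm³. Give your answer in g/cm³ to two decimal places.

Δg_obs = 979082.92 − 979163.41 = -80.49 mGal over Δh = 1231.3 − 800.5 = 430.8 m
Equal Bouguer anomalies ⇒ Δg_obs + (0.3086 − 0.04193ρ)·Δh = 0
0.3086 − 0.04193ρ = −Δg_obs/Δh = 0.18684
ρ = (0.3086 − 0.18684) / 0.04193 = 2.90 g/cm³

2.90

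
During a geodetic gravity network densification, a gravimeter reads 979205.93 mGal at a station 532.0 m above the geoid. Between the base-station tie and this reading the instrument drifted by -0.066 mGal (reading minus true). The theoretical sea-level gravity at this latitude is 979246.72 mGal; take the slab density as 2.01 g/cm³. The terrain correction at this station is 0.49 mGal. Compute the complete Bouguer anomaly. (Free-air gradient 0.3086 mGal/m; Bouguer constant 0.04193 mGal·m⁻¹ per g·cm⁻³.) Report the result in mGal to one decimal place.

79.1

Drift-corrected reading = 979205.93 − (-0.066) = 979205.996 mGal
Free-air correction = 0.3086 × 532.0 = 164.18 mGal
Free-air anomaly = 979205.996 − 979246.72 + (164.18) = 123.456 mGal
Bouguer slab correction = 0.04193 × 2.01 × 532.0 = 44.84 mGal
Simple Bouguer anomaly = 123.456 − (44.84) = 78.616 mGal
Complete Bouguer anomaly = 78.616 + 0.49 = 79.106 mGal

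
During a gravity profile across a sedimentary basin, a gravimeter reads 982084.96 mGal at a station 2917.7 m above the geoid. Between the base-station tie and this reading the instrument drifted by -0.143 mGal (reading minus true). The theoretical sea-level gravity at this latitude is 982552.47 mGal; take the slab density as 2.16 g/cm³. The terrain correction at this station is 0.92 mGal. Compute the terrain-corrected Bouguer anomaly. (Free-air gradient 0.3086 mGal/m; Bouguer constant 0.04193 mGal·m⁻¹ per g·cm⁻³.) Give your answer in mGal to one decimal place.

169.7

Drift-corrected reading = 982084.96 − (-0.143) = 982085.103 mGal
Free-air correction = 0.3086 × 2917.7 = 900.40 mGal
Free-air anomaly = 982085.103 − 982552.47 + (900.40) = 433.033 mGal
Bouguer slab correction = 0.04193 × 2.16 × 2917.7 = 264.25 mGal
Simple Bouguer anomaly = 433.033 − (264.25) = 168.783 mGal
Complete Bouguer anomaly = 168.783 + 0.92 = 169.703 mGal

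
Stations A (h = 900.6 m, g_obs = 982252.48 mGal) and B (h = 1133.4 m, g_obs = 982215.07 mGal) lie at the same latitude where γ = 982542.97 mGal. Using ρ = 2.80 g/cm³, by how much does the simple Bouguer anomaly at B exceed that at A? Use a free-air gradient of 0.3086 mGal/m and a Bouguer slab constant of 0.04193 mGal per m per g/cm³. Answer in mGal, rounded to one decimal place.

7.1

Δg_SB(A) = 982252.48 − 982542.97 + 0.3086×900.6 − 0.04193×2.80×900.6 = -118.30 mGal
Δg_SB(B) = 982215.07 − 982542.97 + 0.3086×1133.4 − 0.04193×2.80×1133.4 = -111.20 mGal
Difference = -111.20 − (-118.30) = 7.10 mGal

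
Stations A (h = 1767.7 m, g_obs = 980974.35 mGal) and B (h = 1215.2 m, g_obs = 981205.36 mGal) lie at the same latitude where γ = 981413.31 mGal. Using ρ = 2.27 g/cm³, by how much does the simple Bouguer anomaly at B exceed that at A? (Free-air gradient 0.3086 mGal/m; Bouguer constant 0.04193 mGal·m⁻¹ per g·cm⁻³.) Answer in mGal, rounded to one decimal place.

Δg_SB(A) = 980974.35 − 981413.31 + 0.3086×1767.7 − 0.04193×2.27×1767.7 = -61.70 mGal
Δg_SB(B) = 981205.36 − 981413.31 + 0.3086×1215.2 − 0.04193×2.27×1215.2 = 51.40 mGal
Difference = 51.40 − (-61.70) = 113.10 mGal

113.1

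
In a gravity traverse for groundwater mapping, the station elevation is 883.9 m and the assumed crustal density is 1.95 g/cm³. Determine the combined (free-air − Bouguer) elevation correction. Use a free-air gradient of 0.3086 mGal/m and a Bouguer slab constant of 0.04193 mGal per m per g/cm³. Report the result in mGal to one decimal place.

200.5

Combined gradient = 0.3086 − 0.04193 × 1.95 = 0.2268365 mGal/m
Combined elevation correction = 0.2268365 × 883.9 = 200.5 mGal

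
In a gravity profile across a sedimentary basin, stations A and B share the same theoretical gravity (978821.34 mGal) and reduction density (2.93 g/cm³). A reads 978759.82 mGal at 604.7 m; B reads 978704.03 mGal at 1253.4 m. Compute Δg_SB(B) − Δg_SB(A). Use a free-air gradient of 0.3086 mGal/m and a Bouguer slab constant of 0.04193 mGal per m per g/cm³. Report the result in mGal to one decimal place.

64.7

Δg_SB(A) = 978759.82 − 978821.34 + 0.3086×604.7 − 0.04193×2.93×604.7 = 50.80 mGal
Δg_SB(B) = 978704.03 − 978821.34 + 0.3086×1253.4 − 0.04193×2.93×1253.4 = 115.50 mGal
Difference = 115.50 − (50.80) = 64.70 mGal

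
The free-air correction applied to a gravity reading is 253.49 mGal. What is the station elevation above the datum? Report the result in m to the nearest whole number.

h = 253.49 / 0.3086 = 821.42 m

821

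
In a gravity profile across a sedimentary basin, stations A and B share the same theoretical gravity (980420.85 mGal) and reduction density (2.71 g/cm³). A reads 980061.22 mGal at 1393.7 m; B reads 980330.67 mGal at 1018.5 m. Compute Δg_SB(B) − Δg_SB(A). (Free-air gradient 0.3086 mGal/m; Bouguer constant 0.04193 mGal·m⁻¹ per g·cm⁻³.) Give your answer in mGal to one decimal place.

196.3

Δg_SB(A) = 980061.22 − 980420.85 + 0.3086×1393.7 − 0.04193×2.71×1393.7 = -87.90 mGal
Δg_SB(B) = 980330.67 − 980420.85 + 0.3086×1018.5 − 0.04193×2.71×1018.5 = 108.40 mGal
Difference = 108.40 − (-87.90) = 196.30 mGal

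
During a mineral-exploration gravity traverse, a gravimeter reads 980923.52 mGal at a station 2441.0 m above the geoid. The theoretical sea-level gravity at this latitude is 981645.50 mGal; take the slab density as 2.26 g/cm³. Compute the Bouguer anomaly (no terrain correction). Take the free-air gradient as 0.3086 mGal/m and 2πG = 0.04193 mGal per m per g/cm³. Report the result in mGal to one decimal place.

Free-air correction = 0.3086 × 2441.0 = 753.29 mGal
Free-air anomaly = 980923.52 − 981645.50 + (753.29) = 31.31 mGal
Bouguer slab correction = 0.04193 × 2.26 × 2441.0 = 231.31 mGal
Simple Bouguer anomaly = 31.31 − (231.31) = -200.00 mGal

-200.0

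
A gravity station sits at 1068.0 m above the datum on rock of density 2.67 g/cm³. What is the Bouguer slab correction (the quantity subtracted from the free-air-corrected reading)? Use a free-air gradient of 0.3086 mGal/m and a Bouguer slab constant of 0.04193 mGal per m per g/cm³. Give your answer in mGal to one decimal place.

Bouguer slab correction = 0.04193 × 2.67 × 1068.0 = 119.6 mGal

119.6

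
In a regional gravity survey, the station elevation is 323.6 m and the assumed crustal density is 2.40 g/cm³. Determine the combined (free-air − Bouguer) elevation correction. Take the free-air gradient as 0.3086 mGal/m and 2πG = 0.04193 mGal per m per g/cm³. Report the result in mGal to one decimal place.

Combined gradient = 0.3086 − 0.04193 × 2.40 = 0.2079680 mGal/m
Combined elevation correction = 0.2079680 × 323.6 = 67.3 mGal

67.3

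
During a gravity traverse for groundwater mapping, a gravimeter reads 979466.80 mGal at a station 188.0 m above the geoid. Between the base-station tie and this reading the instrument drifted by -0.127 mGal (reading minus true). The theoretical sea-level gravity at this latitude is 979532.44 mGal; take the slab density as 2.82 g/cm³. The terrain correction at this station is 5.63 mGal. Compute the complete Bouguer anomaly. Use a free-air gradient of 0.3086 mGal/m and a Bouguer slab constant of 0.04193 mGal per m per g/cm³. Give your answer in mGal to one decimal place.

Drift-corrected reading = 979466.80 − (-0.127) = 979466.927 mGal
Free-air correction = 0.3086 × 188.0 = 58.02 mGal
Free-air anomaly = 979466.927 − 979532.44 + (58.02) = -7.493 mGal
Bouguer slab correction = 0.04193 × 2.82 × 188.0 = 22.23 mGal
Simple Bouguer anomaly = -7.493 − (22.23) = -29.723 mGal
Complete Bouguer anomaly = -29.723 + 5.63 = -24.093 mGal

-24.1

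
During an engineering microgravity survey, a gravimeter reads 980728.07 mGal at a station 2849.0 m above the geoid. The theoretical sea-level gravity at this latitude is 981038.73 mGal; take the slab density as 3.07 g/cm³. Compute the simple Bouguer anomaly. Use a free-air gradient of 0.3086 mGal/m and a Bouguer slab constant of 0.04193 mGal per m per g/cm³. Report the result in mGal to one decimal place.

201.8

Free-air correction = 0.3086 × 2849.0 = 879.20 mGal
Free-air anomaly = 980728.07 − 981038.73 + (879.20) = 568.54 mGal
Bouguer slab correction = 0.04193 × 3.07 × 2849.0 = 366.74 mGal
Simple Bouguer anomaly = 568.54 − (366.74) = 201.80 mGal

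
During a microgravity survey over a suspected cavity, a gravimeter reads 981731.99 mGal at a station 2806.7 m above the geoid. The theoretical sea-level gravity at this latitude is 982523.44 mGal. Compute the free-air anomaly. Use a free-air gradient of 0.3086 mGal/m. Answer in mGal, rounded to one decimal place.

Free-air correction = 0.3086 × 2806.7 = 866.15 mGal
Free-air anomaly = 981731.99 − 982523.44 + (866.15) = 74.70 mGal

74.7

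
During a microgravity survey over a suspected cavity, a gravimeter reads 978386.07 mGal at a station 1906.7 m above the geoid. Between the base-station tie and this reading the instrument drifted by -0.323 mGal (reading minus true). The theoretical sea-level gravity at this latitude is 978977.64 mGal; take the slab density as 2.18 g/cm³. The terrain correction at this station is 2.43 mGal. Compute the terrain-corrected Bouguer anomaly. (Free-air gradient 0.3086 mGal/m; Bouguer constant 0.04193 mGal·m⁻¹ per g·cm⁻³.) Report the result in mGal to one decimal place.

Drift-corrected reading = 978386.07 − (-0.323) = 978386.393 mGal
Free-air correction = 0.3086 × 1906.7 = 588.41 mGal
Free-air anomaly = 978386.393 − 978977.64 + (588.41) = -2.837 mGal
Bouguer slab correction = 0.04193 × 2.18 × 1906.7 = 174.29 mGal
Simple Bouguer anomaly = -2.837 − (174.29) = -177.127 mGal
Complete Bouguer anomaly = -177.127 + 2.43 = -174.697 mGal

-174.7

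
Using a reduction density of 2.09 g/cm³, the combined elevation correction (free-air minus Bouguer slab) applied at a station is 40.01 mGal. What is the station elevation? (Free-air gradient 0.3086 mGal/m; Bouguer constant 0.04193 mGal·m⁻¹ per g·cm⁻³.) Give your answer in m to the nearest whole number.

181

Combined gradient = 0.3086 − 0.04193 × 2.09 = 0.2209663 mGal/m
h = 40.01 / 0.2209663 = 181.07 m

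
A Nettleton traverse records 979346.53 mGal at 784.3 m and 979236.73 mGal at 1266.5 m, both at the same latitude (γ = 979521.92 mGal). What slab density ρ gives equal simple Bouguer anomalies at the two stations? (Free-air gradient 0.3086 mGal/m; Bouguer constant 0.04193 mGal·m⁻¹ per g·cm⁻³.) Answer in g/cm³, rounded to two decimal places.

1.93

Δg_obs = 979236.73 − 979346.53 = -109.80 mGal over Δh = 1266.5 − 784.3 = 482.2 m
Equal Bouguer anomalies ⇒ Δg_obs + (0.3086 − 0.04193ρ)·Δh = 0
0.3086 − 0.04193ρ = −Δg_obs/Δh = 0.22771
ρ = (0.3086 − 0.22771) / 0.04193 = 1.93 g/cm³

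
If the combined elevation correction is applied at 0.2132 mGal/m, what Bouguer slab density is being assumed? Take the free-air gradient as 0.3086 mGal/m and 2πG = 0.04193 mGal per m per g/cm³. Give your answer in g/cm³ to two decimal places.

0.2132 = 0.3086 − 0.04193 × ρ
ρ = (0.3086 − 0.2132) / 0.04193 = 2.28 g/cm³

2.28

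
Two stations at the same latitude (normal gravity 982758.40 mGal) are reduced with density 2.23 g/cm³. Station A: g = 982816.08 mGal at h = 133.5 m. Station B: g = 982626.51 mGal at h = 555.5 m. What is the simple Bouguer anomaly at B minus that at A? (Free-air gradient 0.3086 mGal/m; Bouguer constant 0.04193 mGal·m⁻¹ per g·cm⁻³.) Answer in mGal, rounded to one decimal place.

Δg_SB(A) = 982816.08 − 982758.40 + 0.3086×133.5 − 0.04193×2.23×133.5 = 86.40 mGal
Δg_SB(B) = 982626.51 − 982758.40 + 0.3086×555.5 − 0.04193×2.23×555.5 = -12.40 mGal
Difference = -12.40 − (86.40) = -98.80 mGal

-98.8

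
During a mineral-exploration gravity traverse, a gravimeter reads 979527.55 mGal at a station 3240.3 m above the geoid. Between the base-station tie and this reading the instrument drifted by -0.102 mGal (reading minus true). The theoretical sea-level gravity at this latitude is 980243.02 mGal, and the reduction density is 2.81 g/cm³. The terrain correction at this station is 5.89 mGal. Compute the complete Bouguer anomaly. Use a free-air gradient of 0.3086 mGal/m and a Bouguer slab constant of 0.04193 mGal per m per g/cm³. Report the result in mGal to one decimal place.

-91.3

Drift-corrected reading = 979527.55 − (-0.102) = 979527.652 mGal
Free-air correction = 0.3086 × 3240.3 = 999.96 mGal
Free-air anomaly = 979527.652 − 980243.02 + (999.96) = 284.592 mGal
Bouguer slab correction = 0.04193 × 2.81 × 3240.3 = 381.78 mGal
Simple Bouguer anomaly = 284.592 − (381.78) = -97.188 mGal
Complete Bouguer anomaly = -97.188 + 5.89 = -91.298 mGal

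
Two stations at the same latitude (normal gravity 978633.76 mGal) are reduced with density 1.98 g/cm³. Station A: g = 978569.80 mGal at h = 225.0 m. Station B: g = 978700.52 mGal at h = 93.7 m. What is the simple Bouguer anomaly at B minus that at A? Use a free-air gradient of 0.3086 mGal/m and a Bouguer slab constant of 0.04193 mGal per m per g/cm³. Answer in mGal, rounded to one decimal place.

101.1

Δg_SB(A) = 978569.80 − 978633.76 + 0.3086×225.0 − 0.04193×1.98×225.0 = -13.20 mGal
Δg_SB(B) = 978700.52 − 978633.76 + 0.3086×93.7 − 0.04193×1.98×93.7 = 87.90 mGal
Difference = 87.90 − (-13.20) = 101.10 mGal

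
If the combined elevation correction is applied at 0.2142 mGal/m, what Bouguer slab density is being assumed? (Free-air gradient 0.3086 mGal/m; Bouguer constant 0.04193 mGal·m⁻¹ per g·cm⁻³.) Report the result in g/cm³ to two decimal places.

0.2142 = 0.3086 − 0.04193 × ρ
ρ = (0.3086 − 0.2142) / 0.04193 = 2.25 g/cm³

2.25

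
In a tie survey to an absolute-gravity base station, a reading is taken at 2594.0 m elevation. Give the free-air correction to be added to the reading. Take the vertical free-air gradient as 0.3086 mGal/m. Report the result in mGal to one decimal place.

Free-air correction = 0.3086 × 2594.0 = 800.5 mGal

800.5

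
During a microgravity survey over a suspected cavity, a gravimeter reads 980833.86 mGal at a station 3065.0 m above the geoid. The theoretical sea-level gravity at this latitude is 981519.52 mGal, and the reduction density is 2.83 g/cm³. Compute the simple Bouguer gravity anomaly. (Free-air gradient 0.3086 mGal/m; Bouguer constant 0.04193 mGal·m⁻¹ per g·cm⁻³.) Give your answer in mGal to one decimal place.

-103.5

Free-air correction = 0.3086 × 3065.0 = 945.86 mGal
Free-air anomaly = 980833.86 − 981519.52 + (945.86) = 260.20 mGal
Bouguer slab correction = 0.04193 × 2.83 × 3065.0 = 363.70 mGal
Simple Bouguer anomaly = 260.20 − (363.70) = -103.50 mGal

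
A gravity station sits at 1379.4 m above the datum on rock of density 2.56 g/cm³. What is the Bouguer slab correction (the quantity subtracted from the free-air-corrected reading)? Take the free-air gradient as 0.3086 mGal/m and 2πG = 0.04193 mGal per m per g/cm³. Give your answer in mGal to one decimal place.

148.1

Bouguer slab correction = 0.04193 × 2.56 × 1379.4 = 148.1 mGal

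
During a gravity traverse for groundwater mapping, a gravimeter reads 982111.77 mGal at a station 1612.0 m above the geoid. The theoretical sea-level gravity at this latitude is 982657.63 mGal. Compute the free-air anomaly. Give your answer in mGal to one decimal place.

Free-air correction = 0.3086 × 1612.0 = 497.46 mGal
Free-air anomaly = 982111.77 − 982657.63 + (497.46) = -48.40 mGal

-48.4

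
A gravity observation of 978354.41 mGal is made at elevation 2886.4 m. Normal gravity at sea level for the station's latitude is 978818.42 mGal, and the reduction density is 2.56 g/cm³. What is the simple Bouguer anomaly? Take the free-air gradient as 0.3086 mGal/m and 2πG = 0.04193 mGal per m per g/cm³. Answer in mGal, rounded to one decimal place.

116.9

Free-air correction = 0.3086 × 2886.4 = 890.74 mGal
Free-air anomaly = 978354.41 − 978818.42 + (890.74) = 426.73 mGal
Bouguer slab correction = 0.04193 × 2.56 × 2886.4 = 309.83 mGal
Simple Bouguer anomaly = 426.73 − (309.83) = 116.90 mGal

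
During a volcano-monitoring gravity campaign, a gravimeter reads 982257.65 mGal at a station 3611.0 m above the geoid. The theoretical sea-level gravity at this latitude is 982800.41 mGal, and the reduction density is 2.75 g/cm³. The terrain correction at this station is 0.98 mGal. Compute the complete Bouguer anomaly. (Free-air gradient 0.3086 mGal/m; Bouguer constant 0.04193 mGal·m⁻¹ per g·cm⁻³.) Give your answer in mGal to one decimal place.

156.2

Free-air correction = 0.3086 × 3611.0 = 1114.35 mGal
Free-air anomaly = 982257.65 − 982800.41 + (1114.35) = 571.59 mGal
Bouguer slab correction = 0.04193 × 2.75 × 3611.0 = 416.38 mGal
Simple Bouguer anomaly = 571.59 − (416.38) = 155.21 mGal
Complete Bouguer anomaly = 155.21 + 0.98 = 156.19 mGal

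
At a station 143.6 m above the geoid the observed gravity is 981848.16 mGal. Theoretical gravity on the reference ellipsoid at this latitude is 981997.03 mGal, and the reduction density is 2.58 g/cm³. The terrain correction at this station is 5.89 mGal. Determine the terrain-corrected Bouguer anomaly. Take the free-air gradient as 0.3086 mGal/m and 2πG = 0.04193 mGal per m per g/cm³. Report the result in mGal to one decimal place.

-114.2

Free-air correction = 0.3086 × 143.6 = 44.31 mGal
Free-air anomaly = 981848.16 − 981997.03 + (44.31) = -104.56 mGal
Bouguer slab correction = 0.04193 × 2.58 × 143.6 = 15.53 mGal
Simple Bouguer anomaly = -104.56 − (15.53) = -120.09 mGal
Complete Bouguer anomaly = -120.09 + 5.89 = -114.20 mGal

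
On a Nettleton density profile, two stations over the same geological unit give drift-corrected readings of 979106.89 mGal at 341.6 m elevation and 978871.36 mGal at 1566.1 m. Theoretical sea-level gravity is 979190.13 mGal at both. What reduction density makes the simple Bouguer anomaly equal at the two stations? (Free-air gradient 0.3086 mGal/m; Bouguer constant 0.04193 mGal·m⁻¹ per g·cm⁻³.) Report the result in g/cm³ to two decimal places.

Δg_obs = 978871.36 − 979106.89 = -235.53 mGal over Δh = 1566.1 − 341.6 = 1224.5 m
Equal Bouguer anomalies ⇒ Δg_obs + (0.3086 − 0.04193ρ)·Δh = 0
0.3086 − 0.04193ρ = −Δg_obs/Δh = 0.19235
ρ = (0.3086 − 0.19235) / 0.04193 = 2.77 g/cm³

2.77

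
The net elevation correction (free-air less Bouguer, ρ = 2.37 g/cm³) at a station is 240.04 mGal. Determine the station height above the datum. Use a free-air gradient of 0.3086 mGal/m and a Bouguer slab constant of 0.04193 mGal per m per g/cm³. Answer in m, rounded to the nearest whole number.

1147

Combined gradient = 0.3086 − 0.04193 × 2.37 = 0.2092259 mGal/m
h = 240.04 / 0.2092259 = 1147.28 m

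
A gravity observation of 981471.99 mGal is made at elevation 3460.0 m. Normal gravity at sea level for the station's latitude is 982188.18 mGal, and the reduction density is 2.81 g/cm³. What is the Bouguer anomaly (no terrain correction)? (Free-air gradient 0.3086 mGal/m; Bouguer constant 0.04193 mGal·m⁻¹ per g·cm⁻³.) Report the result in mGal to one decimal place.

Free-air correction = 0.3086 × 3460.0 = 1067.76 mGal
Free-air anomaly = 981471.99 − 982188.18 + (1067.76) = 351.57 mGal
Bouguer slab correction = 0.04193 × 2.81 × 3460.0 = 407.67 mGal
Simple Bouguer anomaly = 351.57 − (407.67) = -56.10 mGal

-56.1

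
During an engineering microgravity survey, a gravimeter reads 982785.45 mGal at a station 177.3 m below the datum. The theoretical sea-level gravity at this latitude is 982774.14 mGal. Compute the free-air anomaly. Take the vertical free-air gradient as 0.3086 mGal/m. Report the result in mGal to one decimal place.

-43.4

Free-air correction = 0.3086 × -177.3 = -54.71 mGal
Free-air anomaly = 982785.45 − 982774.14 + (-54.71) = -43.40 mGal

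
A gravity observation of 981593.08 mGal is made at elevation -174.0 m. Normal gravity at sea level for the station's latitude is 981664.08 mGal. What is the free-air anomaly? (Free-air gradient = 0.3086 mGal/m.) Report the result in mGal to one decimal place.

Free-air correction = 0.3086 × -174.0 = -53.70 mGal
Free-air anomaly = 981593.08 − 981664.08 + (-53.70) = -124.70 mGal

-124.7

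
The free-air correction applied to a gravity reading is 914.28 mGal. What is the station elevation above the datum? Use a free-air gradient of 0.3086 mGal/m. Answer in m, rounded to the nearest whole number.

h = 914.28 / 0.3086 = 2962.67 m

2963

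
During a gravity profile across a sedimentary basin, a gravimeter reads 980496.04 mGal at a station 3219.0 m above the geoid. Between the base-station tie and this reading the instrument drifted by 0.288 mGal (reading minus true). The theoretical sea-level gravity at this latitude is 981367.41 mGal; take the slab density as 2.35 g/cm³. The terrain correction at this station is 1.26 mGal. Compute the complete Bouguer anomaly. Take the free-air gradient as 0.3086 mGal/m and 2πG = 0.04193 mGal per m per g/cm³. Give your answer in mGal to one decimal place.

-194.2

Drift-corrected reading = 980496.04 − (0.288) = 980495.752 mGal
Free-air correction = 0.3086 × 3219.0 = 993.38 mGal
Free-air anomaly = 980495.752 − 981367.41 + (993.38) = 121.722 mGal
Bouguer slab correction = 0.04193 × 2.35 × 3219.0 = 317.19 mGal
Simple Bouguer anomaly = 121.722 − (317.19) = -195.468 mGal
Complete Bouguer anomaly = -195.468 + 1.26 = -194.208 mGal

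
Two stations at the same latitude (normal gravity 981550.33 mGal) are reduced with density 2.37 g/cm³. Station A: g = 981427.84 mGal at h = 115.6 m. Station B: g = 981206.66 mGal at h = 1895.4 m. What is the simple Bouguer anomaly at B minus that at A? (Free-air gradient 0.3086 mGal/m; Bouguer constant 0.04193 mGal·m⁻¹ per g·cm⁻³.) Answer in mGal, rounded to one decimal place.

151.2

Δg_SB(A) = 981427.84 − 981550.33 + 0.3086×115.6 − 0.04193×2.37×115.6 = -98.30 mGal
Δg_SB(B) = 981206.66 − 981550.33 + 0.3086×1895.4 − 0.04193×2.37×1895.4 = 52.90 mGal
Difference = 52.90 − (-98.30) = 151.20 mGal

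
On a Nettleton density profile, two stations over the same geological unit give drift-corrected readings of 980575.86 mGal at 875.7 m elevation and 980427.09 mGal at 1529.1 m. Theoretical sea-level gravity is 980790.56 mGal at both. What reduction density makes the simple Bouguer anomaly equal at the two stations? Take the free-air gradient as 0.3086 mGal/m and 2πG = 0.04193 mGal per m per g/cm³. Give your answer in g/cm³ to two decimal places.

1.93

Δg_obs = 980427.09 − 980575.86 = -148.77 mGal over Δh = 1529.1 − 875.7 = 653.4 m
Equal Bouguer anomalies ⇒ Δg_obs + (0.3086 − 0.04193ρ)·Δh = 0
0.3086 − 0.04193ρ = −Δg_obs/Δh = 0.22769
ρ = (0.3086 − 0.22769) / 0.04193 = 1.93 g/cm³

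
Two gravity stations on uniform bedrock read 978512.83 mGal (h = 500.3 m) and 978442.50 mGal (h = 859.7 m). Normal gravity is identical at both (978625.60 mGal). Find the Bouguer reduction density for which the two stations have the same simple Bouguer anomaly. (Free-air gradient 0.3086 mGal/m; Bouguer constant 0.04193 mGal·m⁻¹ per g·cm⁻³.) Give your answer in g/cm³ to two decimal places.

2.69

Δg_obs = 978442.50 − 978512.83 = -70.33 mGal over Δh = 859.7 − 500.3 = 359.4 m
Equal Bouguer anomalies ⇒ Δg_obs + (0.3086 − 0.04193ρ)·Δh = 0
0.3086 − 0.04193ρ = −Δg_obs/Δh = 0.19569
ρ = (0.3086 − 0.19569) / 0.04193 = 2.69 g/cm³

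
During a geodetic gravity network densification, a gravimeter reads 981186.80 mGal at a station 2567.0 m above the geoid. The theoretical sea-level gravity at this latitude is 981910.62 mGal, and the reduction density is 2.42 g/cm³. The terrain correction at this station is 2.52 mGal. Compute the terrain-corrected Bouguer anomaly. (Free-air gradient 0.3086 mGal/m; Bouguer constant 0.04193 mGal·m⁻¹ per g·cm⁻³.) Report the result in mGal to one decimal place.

-189.6

Free-air correction = 0.3086 × 2567.0 = 792.18 mGal
Free-air anomaly = 981186.80 − 981910.62 + (792.18) = 68.36 mGal
Bouguer slab correction = 0.04193 × 2.42 × 2567.0 = 260.48 mGal
Simple Bouguer anomaly = 68.36 − (260.48) = -192.12 mGal
Complete Bouguer anomaly = -192.12 + 2.52 = -189.60 mGal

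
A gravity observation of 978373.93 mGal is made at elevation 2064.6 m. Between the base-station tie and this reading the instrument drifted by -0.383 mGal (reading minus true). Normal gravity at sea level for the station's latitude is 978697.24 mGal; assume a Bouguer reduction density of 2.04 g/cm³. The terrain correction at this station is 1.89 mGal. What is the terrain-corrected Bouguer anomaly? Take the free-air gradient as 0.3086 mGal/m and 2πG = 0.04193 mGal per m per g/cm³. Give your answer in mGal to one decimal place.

Drift-corrected reading = 978373.93 − (-0.383) = 978374.313 mGal
Free-air correction = 0.3086 × 2064.6 = 637.14 mGal
Free-air anomaly = 978374.313 − 978697.24 + (637.14) = 314.213 mGal
Bouguer slab correction = 0.04193 × 2.04 × 2064.6 = 176.60 mGal
Simple Bouguer anomaly = 314.213 − (176.60) = 137.613 mGal
Complete Bouguer anomaly = 137.613 + 1.89 = 139.503 mGal

139.5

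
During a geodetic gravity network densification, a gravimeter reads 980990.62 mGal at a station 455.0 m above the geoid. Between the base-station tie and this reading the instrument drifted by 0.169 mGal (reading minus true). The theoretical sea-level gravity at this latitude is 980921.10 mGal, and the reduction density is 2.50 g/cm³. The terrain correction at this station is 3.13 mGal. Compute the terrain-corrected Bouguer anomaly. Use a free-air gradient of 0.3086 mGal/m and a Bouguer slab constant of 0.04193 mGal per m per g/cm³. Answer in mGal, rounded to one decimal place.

Drift-corrected reading = 980990.62 − (0.169) = 980990.451 mGal
Free-air correction = 0.3086 × 455.0 = 140.41 mGal
Free-air anomaly = 980990.451 − 980921.10 + (140.41) = 209.761 mGal
Bouguer slab correction = 0.04193 × 2.50 × 455.0 = 47.70 mGal
Simple Bouguer anomaly = 209.761 − (47.70) = 162.061 mGal
Complete Bouguer anomaly = 162.061 + 3.13 = 165.191 mGal

165.2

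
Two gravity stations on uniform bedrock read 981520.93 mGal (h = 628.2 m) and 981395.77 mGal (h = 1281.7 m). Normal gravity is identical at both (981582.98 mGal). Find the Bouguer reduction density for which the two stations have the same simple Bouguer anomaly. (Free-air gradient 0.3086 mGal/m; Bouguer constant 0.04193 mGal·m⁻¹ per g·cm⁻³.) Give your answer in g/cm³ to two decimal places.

2.79

Δg_obs = 981395.77 − 981520.93 = -125.16 mGal over Δh = 1281.7 − 628.2 = 653.5 m
Equal Bouguer anomalies ⇒ Δg_obs + (0.3086 − 0.04193ρ)·Δh = 0
0.3086 − 0.04193ρ = −Δg_obs/Δh = 0.19152
ρ = (0.3086 − 0.19152) / 0.04193 = 2.79 g/cm³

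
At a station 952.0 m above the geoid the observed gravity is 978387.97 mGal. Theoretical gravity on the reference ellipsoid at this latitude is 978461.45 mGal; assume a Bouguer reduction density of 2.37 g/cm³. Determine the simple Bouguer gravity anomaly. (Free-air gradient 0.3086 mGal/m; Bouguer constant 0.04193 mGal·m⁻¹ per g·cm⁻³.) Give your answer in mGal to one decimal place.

Free-air correction = 0.3086 × 952.0 = 293.79 mGal
Free-air anomaly = 978387.97 − 978461.45 + (293.79) = 220.31 mGal
Bouguer slab correction = 0.04193 × 2.37 × 952.0 = 94.60 mGal
Simple Bouguer anomaly = 220.31 − (94.60) = 125.71 mGal

125.7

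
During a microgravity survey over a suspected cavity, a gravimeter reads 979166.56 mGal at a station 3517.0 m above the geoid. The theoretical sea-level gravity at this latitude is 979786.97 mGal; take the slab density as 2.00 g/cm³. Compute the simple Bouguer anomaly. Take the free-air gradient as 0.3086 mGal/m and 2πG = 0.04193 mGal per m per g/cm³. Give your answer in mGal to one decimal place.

Free-air correction = 0.3086 × 3517.0 = 1085.35 mGal
Free-air anomaly = 979166.56 − 979786.97 + (1085.35) = 464.94 mGal
Bouguer slab correction = 0.04193 × 2.00 × 3517.0 = 294.94 mGal
Simple Bouguer anomaly = 464.94 − (294.94) = 170.00 mGal

170.0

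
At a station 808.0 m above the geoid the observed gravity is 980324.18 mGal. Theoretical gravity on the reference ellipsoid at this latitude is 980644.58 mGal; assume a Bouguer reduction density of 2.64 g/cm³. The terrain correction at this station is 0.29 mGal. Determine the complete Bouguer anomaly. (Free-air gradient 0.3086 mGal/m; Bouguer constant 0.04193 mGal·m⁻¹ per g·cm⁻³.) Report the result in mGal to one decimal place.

-160.2

Free-air correction = 0.3086 × 808.0 = 249.35 mGal
Free-air anomaly = 980324.18 − 980644.58 + (249.35) = -71.05 mGal
Bouguer slab correction = 0.04193 × 2.64 × 808.0 = 89.44 mGal
Simple Bouguer anomaly = -71.05 − (89.44) = -160.49 mGal
Complete Bouguer anomaly = -160.49 + 0.29 = -160.20 mGal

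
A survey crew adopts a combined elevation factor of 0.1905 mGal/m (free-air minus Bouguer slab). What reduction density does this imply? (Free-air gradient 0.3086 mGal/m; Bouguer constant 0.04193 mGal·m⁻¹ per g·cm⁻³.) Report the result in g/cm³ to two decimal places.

0.1905 = 0.3086 − 0.04193 × ρ
ρ = (0.3086 − 0.1905) / 0.04193 = 2.82 g/cm³

2.82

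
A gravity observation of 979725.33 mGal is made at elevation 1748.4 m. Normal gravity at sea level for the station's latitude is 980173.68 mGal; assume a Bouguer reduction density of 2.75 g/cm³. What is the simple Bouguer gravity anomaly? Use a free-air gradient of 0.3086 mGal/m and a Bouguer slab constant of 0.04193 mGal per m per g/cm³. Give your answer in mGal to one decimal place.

-110.4

Free-air correction = 0.3086 × 1748.4 = 539.56 mGal
Free-air anomaly = 979725.33 − 980173.68 + (539.56) = 91.21 mGal
Bouguer slab correction = 0.04193 × 2.75 × 1748.4 = 201.60 mGal
Simple Bouguer anomaly = 91.21 − (201.60) = -110.39 mGal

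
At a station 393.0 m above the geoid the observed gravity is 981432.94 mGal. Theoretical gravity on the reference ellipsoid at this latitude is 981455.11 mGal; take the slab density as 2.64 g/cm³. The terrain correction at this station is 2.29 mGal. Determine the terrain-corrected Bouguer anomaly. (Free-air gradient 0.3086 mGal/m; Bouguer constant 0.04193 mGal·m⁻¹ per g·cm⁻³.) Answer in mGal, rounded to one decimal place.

Free-air correction = 0.3086 × 393.0 = 121.28 mGal
Free-air anomaly = 981432.94 − 981455.11 + (121.28) = 99.11 mGal
Bouguer slab correction = 0.04193 × 2.64 × 393.0 = 43.50 mGal
Simple Bouguer anomaly = 99.11 − (43.50) = 55.61 mGal
Complete Bouguer anomaly = 55.61 + 2.29 = 57.90 mGal

57.9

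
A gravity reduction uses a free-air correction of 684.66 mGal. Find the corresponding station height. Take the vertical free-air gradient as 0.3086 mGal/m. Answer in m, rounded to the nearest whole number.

h = 684.66 / 0.3086 = 2218.60 m

2219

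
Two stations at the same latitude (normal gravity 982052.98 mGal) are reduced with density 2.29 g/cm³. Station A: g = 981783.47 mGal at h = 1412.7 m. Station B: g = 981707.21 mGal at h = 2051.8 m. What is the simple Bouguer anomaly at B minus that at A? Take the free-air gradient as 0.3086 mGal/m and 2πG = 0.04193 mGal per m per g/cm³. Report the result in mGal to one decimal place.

Δg_SB(A) = 981783.47 − 982052.98 + 0.3086×1412.7 − 0.04193×2.29×1412.7 = 30.80 mGal
Δg_SB(B) = 981707.21 − 982052.98 + 0.3086×2051.8 − 0.04193×2.29×2051.8 = 90.40 mGal
Difference = 90.40 − (30.80) = 59.60 mGal

59.6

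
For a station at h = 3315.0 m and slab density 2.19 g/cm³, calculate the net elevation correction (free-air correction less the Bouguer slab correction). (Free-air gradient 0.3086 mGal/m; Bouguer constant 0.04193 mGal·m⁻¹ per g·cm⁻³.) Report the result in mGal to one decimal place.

Combined gradient = 0.3086 − 0.04193 × 2.19 = 0.2167733 mGal/m
Combined elevation correction = 0.2167733 × 3315.0 = 718.6 mGal

718.6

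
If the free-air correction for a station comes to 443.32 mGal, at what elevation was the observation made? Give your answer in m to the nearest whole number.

h = 443.32 / 0.3086 = 1436.55 m

1437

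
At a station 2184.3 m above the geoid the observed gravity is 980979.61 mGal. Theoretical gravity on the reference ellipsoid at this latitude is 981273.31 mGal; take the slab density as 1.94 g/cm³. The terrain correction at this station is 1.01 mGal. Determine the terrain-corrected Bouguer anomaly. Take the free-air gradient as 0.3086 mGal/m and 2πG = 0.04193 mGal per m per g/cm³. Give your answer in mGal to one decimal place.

203.7

Free-air correction = 0.3086 × 2184.3 = 674.07 mGal
Free-air anomaly = 980979.61 − 981273.31 + (674.07) = 380.37 mGal
Bouguer slab correction = 0.04193 × 1.94 × 2184.3 = 177.68 mGal
Simple Bouguer anomaly = 380.37 − (177.68) = 202.69 mGal
Complete Bouguer anomaly = 202.69 + 1.01 = 203.70 mGal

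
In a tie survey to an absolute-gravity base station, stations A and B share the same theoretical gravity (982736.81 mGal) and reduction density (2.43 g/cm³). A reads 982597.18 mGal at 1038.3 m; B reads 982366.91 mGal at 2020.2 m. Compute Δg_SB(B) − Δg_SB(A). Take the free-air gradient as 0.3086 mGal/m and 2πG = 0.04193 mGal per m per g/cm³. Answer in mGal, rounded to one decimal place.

-27.3

Δg_SB(A) = 982597.18 − 982736.81 + 0.3086×1038.3 − 0.04193×2.43×1038.3 = 75.00 mGal
Δg_SB(B) = 982366.91 − 982736.81 + 0.3086×2020.2 − 0.04193×2.43×2020.2 = 47.70 mGal
Difference = 47.70 − (75.00) = -27.30 mGal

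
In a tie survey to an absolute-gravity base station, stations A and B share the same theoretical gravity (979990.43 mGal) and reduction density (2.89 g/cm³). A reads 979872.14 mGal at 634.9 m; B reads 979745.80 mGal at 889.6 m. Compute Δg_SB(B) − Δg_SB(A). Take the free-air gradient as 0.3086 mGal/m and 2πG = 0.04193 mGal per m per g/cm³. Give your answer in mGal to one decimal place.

-78.6

Δg_SB(A) = 979872.14 − 979990.43 + 0.3086×634.9 − 0.04193×2.89×634.9 = 0.70 mGal
Δg_SB(B) = 979745.80 − 979990.43 + 0.3086×889.6 − 0.04193×2.89×889.6 = -77.90 mGal
Difference = -77.90 − (0.70) = -78.60 mGal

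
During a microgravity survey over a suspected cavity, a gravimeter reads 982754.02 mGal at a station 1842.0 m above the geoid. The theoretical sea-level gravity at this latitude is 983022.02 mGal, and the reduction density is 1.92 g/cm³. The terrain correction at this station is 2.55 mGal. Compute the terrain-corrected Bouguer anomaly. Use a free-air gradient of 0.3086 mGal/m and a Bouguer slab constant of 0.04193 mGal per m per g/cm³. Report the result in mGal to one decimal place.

Free-air correction = 0.3086 × 1842.0 = 568.44 mGal
Free-air anomaly = 982754.02 − 983022.02 + (568.44) = 300.44 mGal
Bouguer slab correction = 0.04193 × 1.92 × 1842.0 = 148.29 mGal
Simple Bouguer anomaly = 300.44 − (148.29) = 152.15 mGal
Complete Bouguer anomaly = 152.15 + 2.55 = 154.70 mGal

154.7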